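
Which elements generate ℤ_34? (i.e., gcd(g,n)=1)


g generates ℤ_n iff gcd(g,n) = 1
Prime factors of 34: 2, 17
Generators are g ∈ {1,...,33} not divisible by any of these primes.
Generators: {1, 3, 5, 7, 9, 11, 13, 15, 19, 21, 23, 25, 27, 29, 31, 33}
Number of generators = φ(34) = 16

Generators of ℤ_34 = {1, 3, 5, 7, 9, 11, 13, 15, 19, 21, 23, 25, 27, 29, 31, 33}


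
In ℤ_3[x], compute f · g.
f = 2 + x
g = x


Expand and collect like terms; reduce coefficients mod 3:
x^0: 2·0 = 0 ≡ 0 (mod 3)
x^1: 2·1 + 1·0 = 2 ≡ 2 (mod 3)
x^2: 1·1 = 1 ≡ 1 (mod 3)
Result: 2x + x^2

f · g = 2x + x^2


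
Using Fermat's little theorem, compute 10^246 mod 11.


Fermat's little theorem: if p is prime and gcd(a,p)=1, then a^(p-1) ≡ 1 (mod p)
p = 11 is prime, gcd(10,11) = 1
Reduce exponent: 246 mod 10 = 6
So 10^246 ≡ 10^6 (mod 11)
10^6 mod 11 = 1

10^246 ≡ 1 (mod 11)


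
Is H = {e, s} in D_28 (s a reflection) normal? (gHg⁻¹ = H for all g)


H = {e, s} in D_28 (s a reflection)
r·s·r⁻¹ = sr⁻² ≠ s for n ≥ 3, so {e, s} is not closed under conjugation

No, not a normal subgroup


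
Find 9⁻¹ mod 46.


Use the extended Euclidean algorithm to write 1 = 9·s + 46·t; then s mod 46 is the inverse.
Euclidean algorithm:
  9 = 0·46 + 9
  46 = 5·9 + 1
  9 = 9·1 + 0
gcd(9,46) = 1
Back-substitution gives: 9·(-5) + 46·(1) = 1
So 9⁻¹ ≡ -5 ≡ 41 (mod 46)
Check: 9 × 41 = 369 ≡ 1 (mod 46) ✓

9⁻¹ ≡ 41 (mod 46)


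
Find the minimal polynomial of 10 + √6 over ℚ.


Let α = 10 + √6. Then α - 10 = √6, so (α - 10)² = 6, giving α² - 20α + 94 = 0. Degree 2 and α ∉ ℚ, so this is the minimal polynomial.

Minimal polynomial: x² - 20x + 94


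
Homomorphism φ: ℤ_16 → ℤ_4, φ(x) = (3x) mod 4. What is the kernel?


Kernel = preimage of identity
ker(φ) = {x ∈ ℤ_16 : 3x ≡ 0 (mod 4)}. Since 4 | 16, φ is well-defined. The kernel is the cyclic subgroup ⟨4⟩ of ℤ_16 (order 4), i.e. {0, 4, 8, 12}

ker(φ) = {0, 4, 8, 12}


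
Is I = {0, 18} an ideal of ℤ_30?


Check ideal conditions for I = {0, 18} in ℤ_30:
(1) I is an additive subgroup? No
(2) For r ∈ ℤ_30 and a ∈ I: r·a ∈ I? No  [counterexample: r=2, a=18, r·a mod 30 = 6 ∉ I]

No, I is not an ideal of ℤ_30


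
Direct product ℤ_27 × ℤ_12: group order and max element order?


|ℤ_27 × ℤ_12| = 27 × 12 = 324
Max element order = lcm(27,12) = 108
Cyclic? No (gcd=3)

|ℤ_27×ℤ_12| = 324, max element order = 108


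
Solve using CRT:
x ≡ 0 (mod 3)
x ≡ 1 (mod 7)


m₁ = 3, m₂ = 7, gcd = 1, so CRT applies. M = m₁·m₂ = 21
Let M₁ = M/m₁ = 7, M₂ = M/m₂ = 3
Find y₁ ≡ M₁⁻¹ (mod m₁): 7⁻¹ ≡ 1 (mod 3)
Find y₂ ≡ M₂⁻¹ (mod m₂): 3⁻¹ ≡ 5 (mod 7)
x = a₁·M₁·y₁ + a₂·M₂·y₂ = 0·7·1 + 1·3·5 = 15
Reduce mod 21: x ≡ 15
Check: 15 mod 3 = 0 ✓, 15 mod 7 = 1 ✓

x ≡ 15 (mod 21)


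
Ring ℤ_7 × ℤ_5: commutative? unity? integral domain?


Direct product ring; commutative with unity (1,1); but (1,0)·(0,1) = (0,0) gives zero divisors, so not an integral domain
Commutative: Yes
Integral domain: No
Has unity: Yes

ℤ_7 × ℤ_5: Commutative=Yes, Unity=Yes


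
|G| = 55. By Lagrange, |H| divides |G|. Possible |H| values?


Lagrange's theorem: |H| divides |G|
|G| = 55
Divisors of 55: 1, 5, 11, 55

Possible subgroup orders: {1, 5, 11, 55}


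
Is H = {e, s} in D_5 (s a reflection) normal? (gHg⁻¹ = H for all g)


H = {e, s} in D_5 (s a reflection)
r·s·r⁻¹ = sr⁻² ≠ s for n ≥ 3, so {e, s} is not closed under conjugation

No, not a normal subgroup


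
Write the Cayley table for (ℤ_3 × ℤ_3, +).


Elements: {(0,0), (0,1), (0,2), (1,0), (1,1), (1,2), (2,0), (2,1), (2,2)}
Operation: componentwise addition mod (3, 3)
Entry (a, b) = ((a₁+b₁) mod 3, (a₂+b₂) mod 3)

Cayley table:
      | (0,0) | (0,1) | (0,2) | (1,0) | (1,1) | (1,2) | (2,0) | (2,1) | (2,2)
(0,0) | (0,0) | (0,1) | (0,2) | (1,0) | (1,1) | (1,2) | (2,0) | (2,1) | (2,2)
(0,1) | (0,1) | (0,2) | (0,0) | (1,1) | (1,2) | (1,0) | (2,1) | (2,2) | (2,0)
(0,2) | (0,2) | (0,0) | (0,1) | (1,2) | (1,0) | (1,1) | (2,2) | (2,0) | (2,1)
(1,0) | (1,0) | (1,1) | (1,2) | (2,0) | (2,1) | (2,2) | (0,0) | (0,1) | (0,2)
(1,1) | (1,1) | (1,2) | (1,0) | (2,1) | (2,2) | (2,0) | (0,1) | (0,2) | (0,0)
(1,2) | (1,2) | (1,0) | (1,1) | (2,2) | (2,0) | (2,1) | (0,2) | (0,0) | (0,1)
(2,0) | (2,0) | (2,1) | (2,2) | (0,0) | (0,1) | (0,2) | (1,0) | (1,1) | (1,2)
(2,1) | (2,1) | (2,2) | (2,0) | (0,1) | (0,2) | (0,0) | (1,1) | (1,2) | (1,0)
(2,2) | (2,2) | (2,0) | (2,1) | (0,2) | (0,0) | (0,1) | (1,2) | (1,0) | (1,1)


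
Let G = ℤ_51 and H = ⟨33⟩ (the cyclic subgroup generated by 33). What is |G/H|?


|⟨33⟩| = n / gcd(33, 51) = 51 / 3 = 17
H is normal (ℤ_51 is abelian).
|G/H| = |G| / |H| = 51 / 17 = 3

|G/H| = 3


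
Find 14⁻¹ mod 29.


Use the extended Euclidean algorithm to write 1 = 14·s + 29·t; then s mod 29 is the inverse.
Euclidean algorithm:
  14 = 0·29 + 14
  29 = 2·14 + 1
  14 = 14·1 + 0
gcd(14,29) = 1
Back-substitution gives: 14·(-2) + 29·(1) = 1
So 14⁻¹ ≡ -2 ≡ 27 (mod 29)
Check: 14 × 27 = 378 ≡ 1 (mod 29) ✓

14⁻¹ ≡ 27 (mod 29)


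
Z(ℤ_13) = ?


Z(G) = {g ∈ G | gx = xg for all x ∈ G}
ℤ_13 is abelian, so Z(G) = G

Z(ℤ_13) = ℤ_13


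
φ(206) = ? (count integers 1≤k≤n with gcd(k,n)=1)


Factor n: 206 = 2 × 103
φ(n) = n · ∏(1 - 1/p) over distinct primes p | n
φ(206) = 206 · (1 - 1/2) · (1 - 1/103) = 102

φ(206) = 102


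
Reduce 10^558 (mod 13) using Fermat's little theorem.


Fermat's little theorem: if p is prime and gcd(a,p)=1, then a^(p-1) ≡ 1 (mod p)
p = 13 is prime, gcd(10,13) = 1
Reduce exponent: 558 mod 12 = 6
So 10^558 ≡ 10^6 (mod 13)
10^6 mod 13 = 1

10^558 ≡ 1 (mod 13)


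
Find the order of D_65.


|D_n| = 2n (n rotations and n reflections)
|D_65| = 2×65 = 130

|D_65| = 130


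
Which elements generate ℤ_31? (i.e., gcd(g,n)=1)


g generates ℤ_n iff gcd(g,n) = 1
Prime factors of 31: 31
Generators are g ∈ {1,...,30} not divisible by any of these primes.
Generators: {1, 2, 3, 4, 5, 6, 7, 8, 9, 10, 11, 12, 13, 14, 15, 16, 17, 18, 19, 20, 21, 22, 23, 24, 25, 26, 27, 28, 29, 30}
Number of generators = φ(31) = 30

Generators of ℤ_31 = {1, 2, 3, 4, 5, 6, 7, 8, 9, 10, 11, 12, 13, 14, 15, 16, 17, 18, 19, 20, 21, 22, 23, 24, 25, 26, 27, 28, 29, 30}


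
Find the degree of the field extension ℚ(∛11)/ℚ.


∛11 has minimal polynomial x³ - 11 (irreducible over ℚ since 11 is not a perfect cube)

[ℚ(∛11)/ℚ] = 3


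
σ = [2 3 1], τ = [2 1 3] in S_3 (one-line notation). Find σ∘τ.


σ∘τ: apply τ first, then σ
1 →τ 2 →σ 3
2 →τ 1 →σ 2
3 →τ 3 →σ 1

σ∘τ = [3 2 1]


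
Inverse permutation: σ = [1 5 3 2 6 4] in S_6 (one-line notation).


To find σ⁻¹, swap domain and range:
σ(1) = 1 → σ⁻¹(1) = 1
σ(2) = 5 → σ⁻¹(5) = 2
σ(3) = 3 → σ⁻¹(3) = 3
σ(4) = 2 → σ⁻¹(2) = 4
σ(5) = 6 → σ⁻¹(6) = 5
σ(6) = 4 → σ⁻¹(4) = 6

σ⁻¹ = [1 4 3 6 2 5]


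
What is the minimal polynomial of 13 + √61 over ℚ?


Let α = 13 + √61. Then α - 13 = √61, so (α - 13)² = 61, giving α² - 26α + 108 = 0. Degree 2 and α ∉ ℚ, so this is the minimal polynomial.

Minimal polynomial: x² - 26x + 108


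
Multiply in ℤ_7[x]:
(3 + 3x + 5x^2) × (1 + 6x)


Expand and collect like terms; reduce coefficients mod 7:
x^0: 3·1 = 3 ≡ 3 (mod 7)
x^1: 3·6 + 3·1 = 21 ≡ 0 (mod 7)
x^2: 3·6 + 5·1 = 23 ≡ 2 (mod 7)
x^3: 5·6 = 30 ≡ 2 (mod 7)
Result: 3 + 2x^2 + 2x^3

f · g = 3 + 2x^2 + 2x^3


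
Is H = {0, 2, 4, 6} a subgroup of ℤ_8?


Subgroup test for H = {0, 2, 4, 6} in (ℤ_8, +):
(1) 0 ∈ H? Yes
(2) Closure: for all a,b ∈ H, (a+b) mod 8 ∈ H? Yes
(3) Inverses: for all a ∈ H, -a mod 8 ∈ H? Yes

Yes, H is a subgroup of ℤ_8


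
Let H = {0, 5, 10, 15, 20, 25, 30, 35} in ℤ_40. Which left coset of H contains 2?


2 + H = {2 + h (mod 40) : h ∈ H}
2+0=2, 2+5=7, 2+10=12, 2+15=17, 2+20=22, 2+25=27, 2+30=32, 2+35=37

2 + H = {2, 7, 12, 17, 22, 27, 32, 37}


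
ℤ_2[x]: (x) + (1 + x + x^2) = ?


Add coefficients mod 2:
x^0: 0 + 1 = 1 (mod 2)
x^1: 1 + 1 = 0 (mod 2)
x^2: 0 + 1 = 1 (mod 2)
Result: 1 + x^2

f + g = 1 + x^2


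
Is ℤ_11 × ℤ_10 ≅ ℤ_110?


Comparing ℤ_11 × ℤ_10 and ℤ_110:
gcd(11,10) = 1, so ℤ_11 × ℤ_10 ≅ ℤ_110 (CRT)

Yes, ℤ_11 × ℤ_10 ≅ ℤ_110


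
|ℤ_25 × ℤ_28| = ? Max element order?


|ℤ_25 × ℤ_28| = 25 × 28 = 700
Max element order = lcm(25,28) = 700
Cyclic? Yes (gcd=1)

|ℤ_25×ℤ_28| = 700, max element order = 700


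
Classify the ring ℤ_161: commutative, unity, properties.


ℤ_161 is a commutative ring with unity 1; 161 = 7×23 is composite, so 7·23 ≡ 0 gives zero divisors (not an integral domain)
Commutative: Yes
Integral domain: No
Has unity: Yes

ℤ_161: Commutative=Yes, Unity=Yes


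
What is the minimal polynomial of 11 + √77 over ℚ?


Let α = 11 + √77. Then α - 11 = √77, so (α - 11)² = 77, giving α² - 22α + 44 = 0. Degree 2 and α ∉ ℚ, so this is the minimal polynomial.

Minimal polynomial: x² - 22x + 44


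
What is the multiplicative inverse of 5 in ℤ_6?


Use the extended Euclidean algorithm to write 1 = 5·s + 6·t; then s mod 6 is the inverse.
Euclidean algorithm:
  5 = 0·6 + 5
  6 = 1·5 + 1
  5 = 5·1 + 0
gcd(5,6) = 1
Back-substitution gives: 5·(-1) + 6·(1) = 1
So 5⁻¹ ≡ -1 ≡ 5 (mod 6)
Check: 5 × 5 = 25 ≡ 1 (mod 6) ✓

5⁻¹ ≡ 5 (mod 6)


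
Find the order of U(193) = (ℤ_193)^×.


U(n) is the group of units mod n; |U(n)| = φ(n)
|U(193)| = φ(193) = 192

|U(193) = (ℤ_193)^×| = 192


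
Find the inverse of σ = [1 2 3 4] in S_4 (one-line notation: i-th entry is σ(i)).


To find σ⁻¹, swap domain and range:
σ(1) = 1 → σ⁻¹(1) = 1
σ(2) = 2 → σ⁻¹(2) = 2
σ(3) = 3 → σ⁻¹(3) = 3
σ(4) = 4 → σ⁻¹(4) = 4

σ⁻¹ = [1 2 3 4]


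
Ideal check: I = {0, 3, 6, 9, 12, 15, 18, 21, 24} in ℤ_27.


Check ideal conditions for I = {0, 3, 6, 9, 12, 15, 18, 21, 24} in ℤ_27:
(1) I is an additive subgroup? Yes
(2) For r ∈ ℤ_27 and a ∈ I: r·a ∈ I? Yes

Yes, I is an ideal of ℤ_27


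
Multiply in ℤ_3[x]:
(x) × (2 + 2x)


Expand and collect like terms; reduce coefficients mod 3:
x^0: 0·2 = 0 ≡ 0 (mod 3)
x^1: 0·2 + 1·2 = 2 ≡ 2 (mod 3)
x^2: 1·2 = 2 ≡ 2 (mod 3)
Result: 2x + 2x^2

f · g = 2x + 2x^2


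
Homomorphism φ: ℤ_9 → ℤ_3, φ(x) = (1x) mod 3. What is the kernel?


Kernel = preimage of identity
ker(φ) = {x ∈ ℤ_9 : 1x ≡ 0 (mod 3)}. Since 3 | 9, φ is well-defined. The kernel is the cyclic subgroup ⟨3⟩ of ℤ_9 (order 3), i.e. {0, 3, 6}

ker(φ) = {0, 3, 6}


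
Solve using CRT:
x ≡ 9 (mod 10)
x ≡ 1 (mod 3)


m₁ = 10, m₂ = 3, gcd = 1, so CRT applies. M = m₁·m₂ = 30
Let M₁ = M/m₁ = 3, M₂ = M/m₂ = 10
Find y₁ ≡ M₁⁻¹ (mod m₁): 3⁻¹ ≡ 7 (mod 10)
Find y₂ ≡ M₂⁻¹ (mod m₂): 10⁻¹ ≡ 1 (mod 3)
x = a₁·M₁·y₁ + a₂·M₂·y₂ = 9·3·7 + 1·10·1 = 199
Reduce mod 30: x ≡ 19
Check: 19 mod 10 = 9 ✓, 19 mod 3 = 1 ✓

x ≡ 19 (mod 30)


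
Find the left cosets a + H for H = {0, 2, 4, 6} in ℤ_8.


H = {0, 2, 4, 6}, |H| = 4
Number of cosets = |G|/|H| = 8/4 = 2
0 + H = {0, 2, 4, 6}
1 + H = {1, 3, 5, 7}

Cosets: 0+H={0,2,4,6}; 1+H={1,3,5,7}


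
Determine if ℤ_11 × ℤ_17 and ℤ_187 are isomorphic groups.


Comparing ℤ_11 × ℤ_17 and ℤ_187:
gcd(11,17) = 1, so ℤ_11 × ℤ_17 ≅ ℤ_187 (CRT)

Yes, ℤ_11 × ℤ_17 ≅ ℤ_187


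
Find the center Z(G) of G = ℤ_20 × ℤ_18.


Z(G) = {g ∈ G | gx = xg for all x ∈ G}
Direct product of abelian groups is abelian, so Z(G) = G

Z(ℤ_20 × ℤ_18) = ℤ_20 × ℤ_18


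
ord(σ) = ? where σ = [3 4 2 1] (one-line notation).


Cycle decomposition: (1 3 2 4)
Cycle lengths: 4
Order = lcm(4) = 4

ord(σ) = 4


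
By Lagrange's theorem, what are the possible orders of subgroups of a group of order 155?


Lagrange's theorem: |H| divides |G|
|G| = 155
Divisors of 155: 1, 5, 31, 155

Possible subgroup orders: {1, 5, 31, 155}


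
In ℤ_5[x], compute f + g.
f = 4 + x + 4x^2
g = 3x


Add coefficients mod 5:
x^0: 4 + 0 = 4 (mod 5)
x^1: 1 + 3 = 4 (mod 5)
x^2: 4 + 0 = 4 (mod 5)
Result: 4 + 4x + 4x^2

f + g = 4 + 4x + 4x^2


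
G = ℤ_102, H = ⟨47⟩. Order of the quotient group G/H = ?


|⟨47⟩| = n / gcd(47, 102) = 102 / 1 = 102
H is normal (ℤ_102 is abelian).
|G/H| = |G| / |H| = 102 / 102 = 1

|G/H| = 1


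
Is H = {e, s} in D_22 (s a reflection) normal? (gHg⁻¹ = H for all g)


H = {e, s} in D_22 (s a reflection)
r·s·r⁻¹ = sr⁻² ≠ s for n ≥ 3, so {e, s} is not closed under conjugation

No, not a normal subgroup


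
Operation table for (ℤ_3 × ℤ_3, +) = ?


Elements: {(0,0), (0,1), (0,2), (1,0), (1,1), (1,2), (2,0), (2,1), (2,2)}
Operation: componentwise addition mod (3, 3)
Entry (a, b) = ((a₁+b₁) mod 3, (a₂+b₂) mod 3)

Cayley table:
      | (0,0) | (0,1) | (0,2) | (1,0) | (1,1) | (1,2) | (2,0) | (2,1) | (2,2)
(0,0) | (0,0) | (0,1) | (0,2) | (1,0) | (1,1) | (1,2) | (2,0) | (2,1) | (2,2)
(0,1) | (0,1) | (0,2) | (0,0) | (1,1) | (1,2) | (1,0) | (2,1) | (2,2) | (2,0)
(0,2) | (0,2) | (0,0) | (0,1) | (1,2) | (1,0) | (1,1) | (2,2) | (2,0) | (2,1)
(1,0) | (1,0) | (1,1) | (1,2) | (2,0) | (2,1) | (2,2) | (0,0) | (0,1) | (0,2)
(1,1) | (1,1) | (1,2) | (1,0) | (2,1) | (2,2) | (2,0) | (0,1) | (0,2) | (0,0)
(1,2) | (1,2) | (1,0) | (1,1) | (2,2) | (2,0) | (2,1) | (0,2) | (0,0) | (0,1)
(2,0) | (2,0) | (2,1) | (2,2) | (0,0) | (0,1) | (0,2) | (1,0) | (1,1) | (1,2)
(2,1) | (2,1) | (2,2) | (2,0) | (0,1) | (0,2) | (0,0) | (1,1) | (1,2) | (1,0)
(2,2) | (2,2) | (2,0) | (2,1) | (0,2) | (0,0) | (0,1) | (1,2) | (1,0) | (1,1)


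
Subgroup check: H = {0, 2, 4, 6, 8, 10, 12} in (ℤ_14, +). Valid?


Subgroup test for H = {0, 2, 4, 6, 8, 10, 12} in (ℤ_14, +):
(1) 0 ∈ H? Yes
(2) Closure: for all a,b ∈ H, (a+b) mod 14 ∈ H? Yes
(3) Inverses: for all a ∈ H, -a mod 14 ∈ H? Yes

Yes, H is a subgroup of ℤ_14


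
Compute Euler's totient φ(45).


Factor n: 45 = 3^2 × 5
φ(n) = n · ∏(1 - 1/p) over distinct primes p | n
φ(45) = 45 · (1 - 1/3) · (1 - 1/5) = 24

φ(45) = 24


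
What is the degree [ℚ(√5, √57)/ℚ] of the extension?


[ℚ(√5,√57):ℚ] = [ℚ(√5,√57):ℚ(√5)]·[ℚ(√5):ℚ] = 2·2 = 4

[ℚ(√5, √57)/ℚ] = 4


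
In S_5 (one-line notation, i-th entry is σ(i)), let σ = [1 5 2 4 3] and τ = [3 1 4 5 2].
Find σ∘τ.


σ∘τ: apply τ first, then σ
1 →τ 3 →σ 2
2 →τ 1 →σ 1
3 →τ 4 →σ 4
4 →τ 5 →σ 3
5 →τ 2 →σ 5

σ∘τ = [2 1 4 3 5]


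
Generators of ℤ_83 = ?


g generates ℤ_n iff gcd(g,n) = 1
Prime factors of 83: 83
Generators are g ∈ {1,...,82} not divisible by any of these primes.
Generators: {1, 2, 3, 4, 5, 6, 7, 8, 9, 10, 11, 12, 13, 14, 15, 16, 17, 18, 19, 20, 21, 22, 23, 24, 25, 26, 27, 28, 29, 30, 31, 32, 33, 34, 35, 36, 37, 38, 39, 40, 41, 42, 43, 44, 45, 46, 47, 48, 49, 50, 51, 52, 53, 54, 55, 56, 57, 58, 59, 60, 61, 62, 63, 64, 65, 66, 67, 68, 69, 70, 71, 72, 73, 74, 75, 76, 77, 78, 79, 80, 81, 82}
Number of generators = φ(83) = 82

Generators of ℤ_83 = {1, 2, 3, 4, 5, 6, 7, 8, 9, 10, 11, 12, 13, 14, 15, 16, 17, 18, 19, 20, 21, 22, 23, 24, 25, 26, 27, 28, 29, 30, 31, 32, 33, 34, 35, 36, 37, 38, 39, 40, 41, 42, 43, 44, 45, 46, 47, 48, 49, 50, 51, 52, 53, 54, 55, 56, 57, 58, 59, 60, 61, 62, 63, 64, 65, 66, 67, 68, 69, 70, 71, 72, 73, 74, 75, 76, 77, 78, 79, 80, 81, 82}


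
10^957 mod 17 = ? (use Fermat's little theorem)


Fermat's little theorem: if p is prime and gcd(a,p)=1, then a^(p-1) ≡ 1 (mod p)
p = 17 is prime, gcd(10,17) = 1
Reduce exponent: 957 mod 16 = 13
So 10^957 ≡ 10^13 (mod 17)
10^13 mod 17 = 11

10^957 ≡ 11 (mod 17)


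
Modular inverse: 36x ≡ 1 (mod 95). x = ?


Use the extended Euclidean algorithm to write 1 = 36·s + 95·t; then s mod 95 is the inverse.
Euclidean algorithm:
  36 = 0·95 + 36
  95 = 2·36 + 23
  36 = 1·23 + 13
  23 = 1·13 + 10
  13 = 1·10 + 3
  10 = 3·3 + 1
  3 = 3·1 + 0
gcd(36,95) = 1
Back-substitution gives: 36·(-29) + 95·(11) = 1
So 36⁻¹ ≡ -29 ≡ 66 (mod 95)
Check: 36 × 66 = 2376 ≡ 1 (mod 95) ✓

36⁻¹ ≡ 66 (mod 95)


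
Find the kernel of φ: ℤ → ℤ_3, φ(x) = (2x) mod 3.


Kernel = preimage of identity
ker(φ) = {x ∈ ℤ : 2x ≡ 0 (mod 3)}. gcd(2,3) = 1, so 2x ≡ 0 (mod 3) ⟺ x ≡ 0 (mod 3/1 = 3). Hence ker(φ) = 3ℤ

ker(φ) = 3ℤ


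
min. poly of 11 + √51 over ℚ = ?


Let α = 11 + √51. Then α - 11 = √51, so (α - 11)² = 51, giving α² - 22α + 70 = 0. Degree 2 and α ∉ ℚ, so this is the minimal polynomial.

Minimal polynomial: x² - 22x + 70


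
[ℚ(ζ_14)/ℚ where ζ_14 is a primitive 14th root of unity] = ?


[ℚ(ζ_n):ℚ] = deg Φ_n(x) = φ(n). Here φ(14) = 6

[ℚ(ζ_14)/ℚ where ζ_14 is a primitive 14th root of unity] = 6


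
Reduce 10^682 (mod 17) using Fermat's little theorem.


Fermat's little theorem: if p is prime and gcd(a,p)=1, then a^(p-1) ≡ 1 (mod p)
p = 17 is prime, gcd(10,17) = 1
Reduce exponent: 682 mod 16 = 10
So 10^682 ≡ 10^10 (mod 17)
10^10 mod 17 = 2

10^682 ≡ 2 (mod 17)


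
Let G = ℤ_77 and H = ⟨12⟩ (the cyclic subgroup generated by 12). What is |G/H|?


|⟨12⟩| = n / gcd(12, 77) = 77 / 1 = 77
H is normal (ℤ_77 is abelian).
|G/H| = |G| / |H| = 77 / 77 = 1

|G/H| = 1


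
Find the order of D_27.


|D_n| = 2n (n rotations and n reflections)
|D_27| = 2×27 = 54

|D_27| = 54


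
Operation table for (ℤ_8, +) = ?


Elements: {0, 1, 2, 3, 4, 5, 6, 7}
Operation: addition mod 8
Entry (a, b) = (a + b) mod 8

Cayley table:
  | 0 | 1 | 2 | 3 | 4 | 5 | 6 | 7
0 | 0 | 1 | 2 | 3 | 4 | 5 | 6 | 7
1 | 1 | 2 | 3 | 4 | 5 | 6 | 7 | 0
2 | 2 | 3 | 4 | 5 | 6 | 7 | 0 | 1
3 | 3 | 4 | 5 | 6 | 7 | 0 | 1 | 2
4 | 4 | 5 | 6 | 7 | 0 | 1 | 2 | 3
5 | 5 | 6 | 7 | 0 | 1 | 2 | 3 | 4
6 | 6 | 7 | 0 | 1 | 2 | 3 | 4 | 5
7 | 7 | 0 | 1 | 2 | 3 | 4 | 5 | 6


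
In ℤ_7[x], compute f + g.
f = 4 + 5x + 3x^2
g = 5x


Add coefficients mod 7:
x^0: 4 + 0 = 4 (mod 7)
x^1: 5 + 5 = 3 (mod 7)
x^2: 3 + 0 = 3 (mod 7)
Result: 4 + 3x + 3x^2

f + g = 4 + 3x + 3x^2


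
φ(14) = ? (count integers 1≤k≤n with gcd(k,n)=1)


φ(n) = count of k ∈ {1,...,n} with gcd(k,n)=1
Coprimes to 14: {1, 3, 5, 9, 11, 13}
Count: 6

φ(14) = 6


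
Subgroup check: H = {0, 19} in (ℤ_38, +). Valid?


Subgroup test for H = {0, 19} in (ℤ_38, +):
(1) 0 ∈ H? Yes
(2) Closure: for all a,b ∈ H, (a+b) mod 38 ∈ H? Yes
(3) Inverses: for all a ∈ H, -a mod 38 ∈ H? Yes

Yes, H is a subgroup of ℤ_38


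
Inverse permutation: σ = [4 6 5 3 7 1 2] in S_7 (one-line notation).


To find σ⁻¹, swap domain and range:
σ(1) = 4 → σ⁻¹(4) = 1
σ(2) = 6 → σ⁻¹(6) = 2
σ(3) = 5 → σ⁻¹(5) = 3
σ(4) = 3 → σ⁻¹(3) = 4
σ(5) = 7 → σ⁻¹(7) = 5
σ(6) = 1 → σ⁻¹(1) = 6
σ(7) = 2 → σ⁻¹(2) = 7

σ⁻¹ = [6 7 4 1 3 2 5]


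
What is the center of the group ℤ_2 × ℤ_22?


Z(G) = {g ∈ G | gx = xg for all x ∈ G}
Direct product of abelian groups is abelian, so Z(G) = G

Z(ℤ_2 × ℤ_22) = ℤ_2 × ℤ_22


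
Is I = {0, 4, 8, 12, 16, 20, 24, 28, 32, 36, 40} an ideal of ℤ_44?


Check ideal conditions for I = {0, 4, 8, 12, 16, 20, 24, 28, 32, 36, 40} in ℤ_44:
(1) I is an additive subgroup? Yes
(2) For r ∈ ℤ_44 and a ∈ I: r·a ∈ I? Yes

Yes, I is an ideal of ℤ_44


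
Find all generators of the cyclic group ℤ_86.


g generates ℤ_n iff gcd(g,n) = 1
Prime factors of 86: 2, 43
Generators are g ∈ {1,...,85} not divisible by any of these primes.
Generators: {1, 3, 5, 7, 9, 11, 13, 15, 17, 19, 21, 23, 25, 27, 29, 31, 33, 35, 37, 39, 41, 45, 47, 49, 51, 53, 55, 57, 59, 61, 63, 65, 67, 69, 71, 73, 75, 77, 79, 81, 83, 85}
Number of generators = φ(86) = 42

Generators of ℤ_86 = {1, 3, 5, 7, 9, 11, 13, 15, 17, 19, 21, 23, 25, 27, 29, 31, 33, 35, 37, 39, 41, 45, 47, 49, 51, 53, 55, 57, 59, 61, 63, 65, 67, 69, 71, 73, 75, 77, 79, 81, 83, 85}


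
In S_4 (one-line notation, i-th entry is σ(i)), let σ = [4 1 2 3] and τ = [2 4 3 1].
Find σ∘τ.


σ∘τ: apply τ first, then σ
1 →τ 2 →σ 1
2 →τ 4 →σ 3
3 →τ 3 →σ 2
4 →τ 1 →σ 4

σ∘τ = [1 3 2 4]


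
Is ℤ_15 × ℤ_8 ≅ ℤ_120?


Comparing ℤ_15 × ℤ_8 and ℤ_120:
gcd(15,8) = 1, so ℤ_15 × ℤ_8 ≅ ℤ_120 (CRT)

Yes, ℤ_15 × ℤ_8 ≅ ℤ_120


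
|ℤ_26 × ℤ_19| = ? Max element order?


|ℤ_26 × ℤ_19| = 26 × 19 = 494
Max element order = lcm(26,19) = 494
Cyclic? Yes (gcd=1)

|ℤ_26×ℤ_19| = 494, max element order = 494


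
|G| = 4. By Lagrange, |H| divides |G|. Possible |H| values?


Lagrange's theorem: |H| divides |G|
|G| = 4
Divisors of 4: 1, 2, 4

Possible subgroup orders: {1, 2, 4}


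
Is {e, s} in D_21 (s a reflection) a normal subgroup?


H = {e, s} in D_21 (s a reflection)
r·s·r⁻¹ = sr⁻² ≠ s for n ≥ 3, so {e, s} is not closed under conjugation

No, not a normal subgroup


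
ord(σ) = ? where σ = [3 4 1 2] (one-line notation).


Cycle decomposition: (1 3) (2 4)
Cycle lengths: 2, 2
Order = lcm(2, 2) = 2

ord(σ) = 2


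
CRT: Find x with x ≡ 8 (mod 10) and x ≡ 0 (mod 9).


m₁ = 10, m₂ = 9, gcd = 1, so CRT applies. M = m₁·m₂ = 90
Let M₁ = M/m₁ = 9, M₂ = M/m₂ = 10
Find y₁ ≡ M₁⁻¹ (mod m₁): 9⁻¹ ≡ 9 (mod 10)
Find y₂ ≡ M₂⁻¹ (mod m₂): 10⁻¹ ≡ 1 (mod 9)
x = a₁·M₁·y₁ + a₂·M₂·y₂ = 8·9·9 + 0·10·1 = 648
Reduce mod 90: x ≡ 18
Check: 18 mod 10 = 8 ✓, 18 mod 9 = 0 ✓

x ≡ 18 (mod 90)


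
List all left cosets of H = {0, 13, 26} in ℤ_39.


H = {0, 13, 26}, |H| = 3
Number of cosets = |G|/|H| = 39/3 = 13
0 + H = {0, 13, 26}
1 + H = {1, 14, 27}
2 + H = {2, 15, 28}
3 + H = {3, 16, 29}
4 + H = {4, 17, 30}
5 + H = {5, 18, 31}
6 + H = {6, 19, 32}
7 + H = {7, 20, 33}
8 + H = {8, 21, 34}
9 + H = {9, 22, 35}
10 + H = {10, 23, 36}
11 + H = {11, 24, 37}
12 + H = {12, 25, 38}

Cosets: 0+H={0,13,26}; 1+H={1,14,27}; 2+H={2,15,28}; 3+H={3,16,29}; 4+H={4,17,30}; 5+H={5,18,31}; 6+H={6,19,32}; 7+H={7,20,33}; 8+H={8,21,34}; 9+H={9,22,35}; 10+H={10,23,36}; 11+H={11,24,37}; 12+H={12,25,38}


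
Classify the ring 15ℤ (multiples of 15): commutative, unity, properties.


15ℤ is a commutative ring under +,× but has no multiplicative identity (1 ∉ 15ℤ); it has no zero divisors, but without unity it is not an integral domain
Commutative: Yes
Integral domain: No
Has unity: No

15ℤ (multiples of 15): Commutative=Yes, Unity=No


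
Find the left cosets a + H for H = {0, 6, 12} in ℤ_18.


H = {0, 6, 12}, |H| = 3
Number of cosets = |G|/|H| = 18/3 = 6
0 + H = {0, 6, 12}
1 + H = {1, 7, 13}
2 + H = {2, 8, 14}
3 + H = {3, 9, 15}
4 + H = {4, 10, 16}
5 + H = {5, 11, 17}

Cosets: 0+H={0,6,12}; 1+H={1,7,13}; 2+H={2,8,14}; 3+H={3,9,15}; 4+H={4,10,16}; 5+H={5,11,17}


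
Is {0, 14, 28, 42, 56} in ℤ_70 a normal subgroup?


H = {0, 14, 28, 42, 56} in ℤ_70
ℤ_70 is abelian; every subgroup of an abelian group is normal

Yes, normal subgroup


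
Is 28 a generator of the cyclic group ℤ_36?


g generates ℤ_n iff gcd(g, n) = 1
gcd(28, 36) = 4
Since gcd = 4 ≠ 1, ⟨28⟩ has order 9 < 36, so 28 is not a generator.

No, 28 does not generate ℤ_36


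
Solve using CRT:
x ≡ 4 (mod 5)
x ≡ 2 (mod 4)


m₁ = 5, m₂ = 4, gcd = 1, so CRT applies. M = m₁·m₂ = 20
Let M₁ = M/m₁ = 4, M₂ = M/m₂ = 5
Find y₁ ≡ M₁⁻¹ (mod m₁): 4⁻¹ ≡ 4 (mod 5)
Find y₂ ≡ M₂⁻¹ (mod m₂): 5⁻¹ ≡ 1 (mod 4)
x = a₁·M₁·y₁ + a₂·M₂·y₂ = 4·4·4 + 2·5·1 = 74
Reduce mod 20: x ≡ 14
Check: 14 mod 5 = 4 ✓, 14 mod 4 = 2 ✓

x ≡ 14 (mod 20)


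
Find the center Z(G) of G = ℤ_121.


Z(G) = {g ∈ G | gx = xg for all x ∈ G}
ℤ_121 is abelian, so Z(G) = G

Z(ℤ_121) = ℤ_121


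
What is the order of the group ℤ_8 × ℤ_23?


|A × B| = |A| · |B|
|ℤ_8 × ℤ_23| = 8 × 23 = 184

|ℤ_8 × ℤ_23| = 184


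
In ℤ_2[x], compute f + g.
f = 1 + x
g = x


Add coefficients mod 2:
x^0: 1 + 0 = 1 (mod 2)
x^1: 1 + 1 = 0 (mod 2)
Result: 1

f + g = 1


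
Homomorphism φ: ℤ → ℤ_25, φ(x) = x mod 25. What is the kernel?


Kernel = preimage of identity
ker(φ) = {x ∈ ℤ : x ≡ 0 (mod 25)} = 25ℤ = {0, ±25, ±50, ...}

ker(φ) = 25ℤ


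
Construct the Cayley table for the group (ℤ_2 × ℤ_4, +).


Elements: {(0,0), (0,1), (0,2), (0,3), (1,0), (1,1), (1,2), (1,3)}
Operation: componentwise addition mod (2, 4)
Entry (a, b) = ((a₁+b₁) mod 2, (a₂+b₂) mod 4)

Cayley table:
      | (0,0) | (0,1) | (0,2) | (0,3) | (1,0) | (1,1) | (1,2) | (1,3)
(0,0) | (0,0) | (0,1) | (0,2) | (0,3) | (1,0) | (1,1) | (1,2) | (1,3)
(0,1) | (0,1) | (0,2) | (0,3) | (0,0) | (1,1) | (1,2) | (1,3) | (1,0)
(0,2) | (0,2) | (0,3) | (0,0) | (0,1) | (1,2) | (1,3) | (1,0) | (1,1)
(0,3) | (0,3) | (0,0) | (0,1) | (0,2) | (1,3) | (1,0) | (1,1) | (1,2)
(1,0) | (1,0) | (1,1) | (1,2) | (1,3) | (0,0) | (0,1) | (0,2) | (0,3)
(1,1) | (1,1) | (1,2) | (1,3) | (1,0) | (0,1) | (0,2) | (0,3) | (0,0)
(1,2) | (1,2) | (1,3) | (1,0) | (1,1) | (0,2) | (0,3) | (0,0) | (0,1)
(1,3) | (1,3) | (1,0) | (1,1) | (1,2) | (0,3) | (0,0) | (0,1) | (0,2)


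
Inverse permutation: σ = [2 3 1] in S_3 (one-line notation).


To find σ⁻¹, swap domain and range:
σ(1) = 2 → σ⁻¹(2) = 1
σ(2) = 3 → σ⁻¹(3) = 2
σ(3) = 1 → σ⁻¹(1) = 3

σ⁻¹ = [3 1 2]


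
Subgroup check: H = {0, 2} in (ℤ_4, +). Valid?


Subgroup test for H = {0, 2} in (ℤ_4, +):
(1) 0 ∈ H? Yes
(2) Closure: for all a,b ∈ H, (a+b) mod 4 ∈ H? Yes
(3) Inverses: for all a ∈ H, -a mod 4 ∈ H? Yes

Yes, H is a subgroup of ℤ_4


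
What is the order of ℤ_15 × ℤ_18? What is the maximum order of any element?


|ℤ_15 × ℤ_18| = 15 × 18 = 270
Max element order = lcm(15,18) = 90
Cyclic? No (gcd=3)

|ℤ_15×ℤ_18| = 270, max element order = 90


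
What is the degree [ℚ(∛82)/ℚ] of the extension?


∛82 has minimal polynomial x³ - 82 (irreducible over ℚ since 82 is not a perfect cube)

[ℚ(∛82)/ℚ] = 3


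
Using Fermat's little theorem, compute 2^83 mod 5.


Fermat's little theorem: if p is prime and gcd(a,p)=1, then a^(p-1) ≡ 1 (mod p)
p = 5 is prime, gcd(2,5) = 1
Reduce exponent: 83 mod 4 = 3
So 2^83 ≡ 2^3 (mod 5)
2^3 mod 5 = 3

2^83 ≡ 3 (mod 5)


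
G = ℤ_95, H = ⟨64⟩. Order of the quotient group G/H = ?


|⟨64⟩| = n / gcd(64, 95) = 95 / 1 = 95
H is normal (ℤ_95 is abelian).
|G/H| = |G| / |H| = 95 / 95 = 1

|G/H| = 1


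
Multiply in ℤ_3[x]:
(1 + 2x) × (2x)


Expand and collect like terms; reduce coefficients mod 3:
x^0: 1·0 = 0 ≡ 0 (mod 3)
x^1: 1·2 + 2·0 = 2 ≡ 2 (mod 3)
x^2: 2·2 = 4 ≡ 1 (mod 3)
Result: 2x + x^2

f · g = 2x + x^2


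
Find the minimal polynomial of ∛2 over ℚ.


∛2 satisfies x³ - 2 = 0, irreducible over ℚ (no rational root; 2 is not a perfect cube)

Minimal polynomial: x³ - 2


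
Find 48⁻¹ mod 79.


Use the extended Euclidean algorithm to write 1 = 48·s + 79·t; then s mod 79 is the inverse.
Euclidean algorithm:
  48 = 0·79 + 48
  79 = 1·48 + 31
  48 = 1·31 + 17
  31 = 1·17 + 14
  17 = 1·14 + 3
  14 = 4·3 + 2
  3 = 1·2 + 1
  2 = 2·1 + 0
gcd(48,79) = 1
Back-substitution gives: 48·(28) + 79·(-17) = 1
So 48⁻¹ ≡ 28 ≡ 28 (mod 79)
Check: 48 × 28 = 1344 ≡ 1 (mod 79) ✓

48⁻¹ ≡ 28 (mod 79)


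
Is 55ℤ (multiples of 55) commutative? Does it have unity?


55ℤ is a commutative ring under +,× but has no multiplicative identity (1 ∉ 55ℤ); it has no zero divisors, but without unity it is not an integral domain
Commutative: Yes
Integral domain: No
Has unity: No

55ℤ (multiples of 55): Commutative=Yes, Unity=No


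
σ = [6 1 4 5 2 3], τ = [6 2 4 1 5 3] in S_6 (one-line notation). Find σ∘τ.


σ∘τ: apply τ first, then σ
1 →τ 6 →σ 3
2 →τ 2 →σ 1
3 →τ 4 →σ 5
4 →τ 1 →σ 6
5 →τ 5 →σ 2
6 →τ 3 →σ 4

σ∘τ = [3 1 5 6 2 4]


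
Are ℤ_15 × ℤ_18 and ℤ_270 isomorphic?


Comparing ℤ_15 × ℤ_18 and ℤ_270:
gcd(15,18) = 3 ≠ 1. Max element order in ℤ_15×ℤ_18 is lcm(15,18) = 90 < 270, so it has no element of order 270

No, ℤ_15 × ℤ_18 ≇ ℤ_270


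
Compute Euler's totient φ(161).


Factor n: 161 = 7 × 23
φ(n) = n · ∏(1 - 1/p) over distinct primes p | n
φ(161) = 161 · (1 - 1/7) · (1 - 1/23) = 132

φ(161) = 132


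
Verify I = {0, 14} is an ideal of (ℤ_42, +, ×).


Check ideal conditions for I = {0, 14} in ℤ_42:
(1) I is an additive subgroup? No
(2) For r ∈ ℤ_42 and a ∈ I: r·a ∈ I? No  [counterexample: r=2, a=14, r·a mod 42 = 28 ∉ I]

No, I is not an ideal of ℤ_42


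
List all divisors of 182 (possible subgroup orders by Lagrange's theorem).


Lagrange's theorem: |H| divides |G|
|G| = 182
Divisors of 182: 1, 2, 7, 13, 14, 26, 91, 182

Possible subgroup orders: {1, 2, 7, 13, 14, 26, 91, 182}


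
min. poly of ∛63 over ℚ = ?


∛63 satisfies x³ - 63 = 0, irreducible over ℚ (no rational root; 63 is not a perfect cube)

Minimal polynomial: x³ - 63


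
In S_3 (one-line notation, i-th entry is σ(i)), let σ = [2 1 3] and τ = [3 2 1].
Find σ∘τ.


σ∘τ: apply τ first, then σ
1 →τ 3 →σ 3
2 →τ 2 →σ 1
3 →τ 1 →σ 2

σ∘τ = [3 1 2]


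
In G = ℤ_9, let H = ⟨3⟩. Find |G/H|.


|⟨3⟩| = n / gcd(3, 9) = 9 / 3 = 3
H is normal (ℤ_9 is abelian).
|G/H| = |G| / |H| = 9 / 3 = 3

|G/H| = 3


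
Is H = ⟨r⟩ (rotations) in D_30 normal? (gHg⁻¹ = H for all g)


H = ⟨r⟩ (rotations) in D_30
The rotation subgroup ⟨r⟩ has index 2 in D_30, so it is normal

Yes, normal subgroup


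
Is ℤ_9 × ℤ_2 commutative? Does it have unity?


Direct product ring; commutative with unity (1,1); but (1,0)·(0,1) = (0,0) gives zero divisors, so not an integral domain
Commutative: Yes
Integral domain: No
Has unity: Yes

ℤ_9 × ℤ_2: Commutative=Yes, Unity=Yes


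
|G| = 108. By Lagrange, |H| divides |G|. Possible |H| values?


Lagrange's theorem: |H| divides |G|
|G| = 108
Divisors of 108: 1, 2, 3, 4, 6, 9, 12, 18, 27, 36, 54, 108

Possible subgroup orders: {1, 2, 3, 4, 6, 9, 12, 18, 27, 36, 54, 108}


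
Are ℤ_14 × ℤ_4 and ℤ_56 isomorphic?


Comparing ℤ_14 × ℤ_4 and ℤ_56:
gcd(14,4) = 2 ≠ 1. Max element order in ℤ_14×ℤ_4 is lcm(14,4) = 28 < 56, so it has no element of order 56

No, ℤ_14 × ℤ_4 ≇ ℤ_56


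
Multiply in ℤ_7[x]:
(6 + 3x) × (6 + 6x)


Expand and collect like terms; reduce coefficients mod 7:
x^0: 6·6 = 36 ≡ 1 (mod 7)
x^1: 6·6 + 3·6 = 54 ≡ 5 (mod 7)
x^2: 3·6 = 18 ≡ 4 (mod 7)
Result: 1 + 5x + 4x^2

f · g = 1 + 5x + 4x^2


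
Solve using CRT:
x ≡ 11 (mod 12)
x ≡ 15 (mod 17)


m₁ = 12, m₂ = 17, gcd = 1, so CRT applies. M = m₁·m₂ = 204
Let M₁ = M/m₁ = 17, M₂ = M/m₂ = 12
Find y₁ ≡ M₁⁻¹ (mod m₁): 17⁻¹ ≡ 5 (mod 12)
Find y₂ ≡ M₂⁻¹ (mod m₂): 12⁻¹ ≡ 10 (mod 17)
x = a₁·M₁·y₁ + a₂·M₂·y₂ = 11·17·5 + 15·12·10 = 2735
Reduce mod 204: x ≡ 83
Check: 83 mod 12 = 11 ✓, 83 mod 17 = 15 ✓

x ≡ 83 (mod 204)


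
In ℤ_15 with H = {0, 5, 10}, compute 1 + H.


1 + H = {1 + h (mod 15) : h ∈ H}
1+0=1, 1+5=6, 1+10=11

1 + H = {1, 6, 11}


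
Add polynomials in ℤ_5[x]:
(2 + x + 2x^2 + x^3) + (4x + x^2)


Add coefficients mod 5:
x^0: 2 + 0 = 2 (mod 5)
x^1: 1 + 4 = 0 (mod 5)
x^2: 2 + 1 = 3 (mod 5)
x^3: 1 + 0 = 1 (mod 5)
Result: 2 + 3x^2 + x^3

f + g = 2 + 3x^2 + x^3


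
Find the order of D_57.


|D_n| = 2n (n rotations and n reflections)
|D_57| = 2×57 = 114

|D_57| = 114


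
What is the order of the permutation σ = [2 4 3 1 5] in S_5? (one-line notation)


Cycle decomposition: (1 2 4)
Cycle lengths: 3
Order = lcm(3) = 3

ord(σ) = 3


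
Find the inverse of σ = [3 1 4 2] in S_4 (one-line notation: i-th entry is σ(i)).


To find σ⁻¹, swap domain and range:
σ(1) = 3 → σ⁻¹(3) = 1
σ(2) = 1 → σ⁻¹(1) = 2
σ(3) = 4 → σ⁻¹(4) = 3
σ(4) = 2 → σ⁻¹(2) = 4

σ⁻¹ = [2 4 1 3]


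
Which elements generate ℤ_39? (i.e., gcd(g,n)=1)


g generates ℤ_n iff gcd(g,n) = 1
Prime factors of 39: 3, 13
Generators are g ∈ {1,...,38} not divisible by any of these primes.
Generators: {1, 2, 4, 5, 7, 8, 10, 11, 14, 16, 17, 19, 20, 22, 23, 25, 28, 29, 31, 32, 34, 35, 37, 38}
Number of generators = φ(39) = 24

Generators of ℤ_39 = {1, 2, 4, 5, 7, 8, 10, 11, 14, 16, 17, 19, 20, 22, 23, 25, 28, 29, 31, 32, 34, 35, 37, 38}


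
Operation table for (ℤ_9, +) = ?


Elements: {0, 1, 2, 3, 4, 5, 6, 7, 8}
Operation: addition mod 9
Entry (a, b) = (a + b) mod 9

Cayley table:
  | 0 | 1 | 2 | 3 | 4 | 5 | 6 | 7 | 8
0 | 0 | 1 | 2 | 3 | 4 | 5 | 6 | 7 | 8
1 | 1 | 2 | 3 | 4 | 5 | 6 | 7 | 8 | 0
2 | 2 | 3 | 4 | 5 | 6 | 7 | 8 | 0 | 1
3 | 3 | 4 | 5 | 6 | 7 | 8 | 0 | 1 | 2
4 | 4 | 5 | 6 | 7 | 8 | 0 | 1 | 2 | 3
5 | 5 | 6 | 7 | 8 | 0 | 1 | 2 | 3 | 4
6 | 6 | 7 | 8 | 0 | 1 | 2 | 3 | 4 | 5
7 | 7 | 8 | 0 | 1 | 2 | 3 | 4 | 5 | 6
8 | 8 | 0 | 1 | 2 | 3 | 4 | 5 | 6 | 7


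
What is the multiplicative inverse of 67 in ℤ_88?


Use the extended Euclidean algorithm to write 1 = 67·s + 88·t; then s mod 88 is the inverse.
Euclidean algorithm:
  67 = 0·88 + 67
  88 = 1·67 + 21
  67 = 3·21 + 4
  21 = 5·4 + 1
  4 = 4·1 + 0
gcd(67,88) = 1
Back-substitution gives: 67·(-21) + 88·(16) = 1
So 67⁻¹ ≡ -21 ≡ 67 (mod 88)
Check: 67 × 67 = 4489 ≡ 1 (mod 88) ✓

67⁻¹ ≡ 67 (mod 88)


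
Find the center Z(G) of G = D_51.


Z(G) = {g ∈ G | gx = xg for all x ∈ G}
For odd n, Z(D_n) = {e}: no nontrivial rotation commutes with all reflections

Z(D_51) = {e}


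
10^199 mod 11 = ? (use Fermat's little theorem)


Fermat's little theorem: if p is prime and gcd(a,p)=1, then a^(p-1) ≡ 1 (mod p)
p = 11 is prime, gcd(10,11) = 1
Reduce exponent: 199 mod 10 = 9
So 10^199 ≡ 10^9 (mod 11)
10^9 mod 11 = 10

10^199 ≡ 10 (mod 11)


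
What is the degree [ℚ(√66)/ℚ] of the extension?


√66 has minimal polynomial x² - 66 (irreducible over ℚ since 66 is squarefree)

[ℚ(√66)/ℚ] = 2


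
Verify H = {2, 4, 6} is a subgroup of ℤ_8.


Subgroup test for H = {2, 4, 6} in (ℤ_8, +):
(1) 0 ∈ H? No
(2) Closure: for all a,b ∈ H, (a+b) mod 8 ∈ H? No  [counterexample: 2 + 6 = 0 ∉ H]
(3) Inverses: for all a ∈ H, -a mod 8 ∈ H? Yes

No, H is not a subgroup of ℤ_8


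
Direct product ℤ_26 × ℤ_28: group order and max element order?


|ℤ_26 × ℤ_28| = 26 × 28 = 728
Max element order = lcm(26,28) = 364
Cyclic? No (gcd=2)

|ℤ_26×ℤ_28| = 728, max element order = 364


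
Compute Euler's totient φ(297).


Factor n: 297 = 3^3 × 11
φ(n) = n · ∏(1 - 1/p) over distinct primes p | n
φ(297) = 297 · (1 - 1/3) · (1 - 1/11) = 180

φ(297) = 180


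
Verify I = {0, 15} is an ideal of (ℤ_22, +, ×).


Check ideal conditions for I = {0, 15} in ℤ_22:
(1) I is an additive subgroup? No
(2) For r ∈ ℤ_22 and a ∈ I: r·a ∈ I? No  [counterexample: r=2, a=15, r·a mod 22 = 8 ∉ I]

No, I is not an ideal of ℤ_22


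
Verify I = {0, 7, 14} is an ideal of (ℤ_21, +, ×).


Check ideal conditions for I = {0, 7, 14} in ℤ_21:
(1) I is an additive subgroup? Yes
(2) For r ∈ ℤ_21 and a ∈ I: r·a ∈ I? Yes

Yes, I is an ideal of ℤ_21


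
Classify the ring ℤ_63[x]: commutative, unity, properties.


ℤ_63 has zero divisors (3·21 ≡ 0), and these lift to constant zero divisors in ℤ_63[x]; so not an integral domain
Commutative: Yes
Integral domain: No
Has unity: Yes

ℤ_63[x]: Commutative=Yes, Unity=Yes


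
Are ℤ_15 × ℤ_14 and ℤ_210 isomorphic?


Comparing ℤ_15 × ℤ_14 and ℤ_210:
gcd(15,14) = 1, so ℤ_15 × ℤ_14 ≅ ℤ_210 (CRT)

Yes, ℤ_15 × ℤ_14 ≅ ℤ_210


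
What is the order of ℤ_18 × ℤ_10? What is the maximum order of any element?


|ℤ_18 × ℤ_10| = 18 × 10 = 180
Max element order = lcm(18,10) = 90
Cyclic? No (gcd=2)

|ℤ_18×ℤ_10| = 180, max element order = 90


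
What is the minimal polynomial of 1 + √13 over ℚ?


Let α = 1 + √13. Then α - 1 = √13, so (α - 1)² = 13, giving α² - 2α - 12 = 0. Degree 2 and α ∉ ℚ, so this is the minimal polynomial.

Minimal polynomial: x² - 2x - 12


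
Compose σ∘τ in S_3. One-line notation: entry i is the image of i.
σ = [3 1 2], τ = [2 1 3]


σ∘τ: apply τ first, then σ
1 →τ 2 →σ 1
2 →τ 1 →σ 3
3 →τ 3 →σ 2

σ∘τ = [1 3 2]


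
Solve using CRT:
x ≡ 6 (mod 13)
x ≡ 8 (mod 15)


m₁ = 13, m₂ = 15, gcd = 1, so CRT applies. M = m₁·m₂ = 195
Let M₁ = M/m₁ = 15, M₂ = M/m₂ = 13
Find y₁ ≡ M₁⁻¹ (mod m₁): 15⁻¹ ≡ 7 (mod 13)
Find y₂ ≡ M₂⁻¹ (mod m₂): 13⁻¹ ≡ 7 (mod 15)
x = a₁·M₁·y₁ + a₂·M₂·y₂ = 6·15·7 + 8·13·7 = 1358
Reduce mod 195: x ≡ 188
Check: 188 mod 13 = 6 ✓, 188 mod 15 = 8 ✓

x ≡ 188 (mod 195)


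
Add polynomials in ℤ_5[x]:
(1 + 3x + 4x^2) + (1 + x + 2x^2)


Add coefficients mod 5:
x^0: 1 + 1 = 2 (mod 5)
x^1: 3 + 1 = 4 (mod 5)
x^2: 4 + 2 = 1 (mod 5)
Result: 2 + 4x + x^2

f + g = 2 + 4x + x^2


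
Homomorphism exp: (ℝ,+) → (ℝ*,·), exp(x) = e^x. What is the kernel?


Kernel = preimage of identity
ker(exp) = {x ∈ ℝ | e^x = 1} = {0}

ker(exp) = {0}


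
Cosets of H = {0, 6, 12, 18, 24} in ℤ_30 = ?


H = {0, 6, 12, 18, 24}, |H| = 5
Number of cosets = |G|/|H| = 30/5 = 6
0 + H = {0, 6, 12, 18, 24}
1 + H = {1, 7, 13, 19, 25}
2 + H = {2, 8, 14, 20, 26}
3 + H = {3, 9, 15, 21, 27}
4 + H = {4, 10, 16, 22, 28}
5 + H = {5, 11, 17, 23, 29}

Cosets: 0+H={0,6,12,18,24}; 1+H={1,7,13,19,25}; 2+H={2,8,14,20,26}; 3+H={3,9,15,21,27}; 4+H={4,10,16,22,28}; 5+H={5,11,17,23,29}


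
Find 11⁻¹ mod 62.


Use the extended Euclidean algorithm to write 1 = 11·s + 62·t; then s mod 62 is the inverse.
Euclidean algorithm:
  11 = 0·62 + 11
  62 = 5·11 + 7
  11 = 1·7 + 4
  7 = 1·4 + 3
  4 = 1·3 + 1
  3 = 3·1 + 0
gcd(11,62) = 1
Back-substitution gives: 11·(17) + 62·(-3) = 1
So 11⁻¹ ≡ 17 ≡ 17 (mod 62)
Check: 11 × 17 = 187 ≡ 1 (mod 62) ✓

11⁻¹ ≡ 17 (mod 62)


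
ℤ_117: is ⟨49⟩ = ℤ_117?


g generates ℤ_n iff gcd(g, n) = 1
gcd(49, 117) = 1
Since gcd = 1, 49 is a generator.

Yes, 49 generates ℤ_117


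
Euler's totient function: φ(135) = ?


Factor n: 135 = 3^3 × 5
φ(n) = n · ∏(1 - 1/p) over distinct primes p | n
φ(135) = 135 · (1 - 1/3) · (1 - 1/5) = 72

φ(135) = 72


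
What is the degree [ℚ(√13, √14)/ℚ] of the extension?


[ℚ(√13,√14):ℚ] = [ℚ(√13,√14):ℚ(√13)]·[ℚ(√13):ℚ] = 2·2 = 4

[ℚ(√13, √14)/ℚ] = 4


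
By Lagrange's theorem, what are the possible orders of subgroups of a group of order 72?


Lagrange's theorem: |H| divides |G|
|G| = 72
Divisors of 72: 1, 2, 3, 4, 6, 8, 9, 12, 18, 24, 36, 72

Possible subgroup orders: {1, 2, 3, 4, 6, 8, 9, 12, 18, 24, 36, 72}


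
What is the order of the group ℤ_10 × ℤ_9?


|A × B| = |A| · |B|
|ℤ_10 × ℤ_9| = 10 × 9 = 90

|ℤ_10 × ℤ_9| = 90


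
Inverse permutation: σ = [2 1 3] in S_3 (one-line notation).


To find σ⁻¹, swap domain and range:
σ(1) = 2 → σ⁻¹(2) = 1
σ(2) = 1 → σ⁻¹(1) = 2
σ(3) = 3 → σ⁻¹(3) = 3

σ⁻¹ = [2 1 3]


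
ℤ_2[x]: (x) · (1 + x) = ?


Expand and collect like terms; reduce coefficients mod 2:
x^0: 0·1 = 0 ≡ 0 (mod 2)
x^1: 0·1 + 1·1 = 1 ≡ 1 (mod 2)
x^2: 1·1 = 1 ≡ 1 (mod 2)
Result: x + x^2

f · g = x + x^2
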